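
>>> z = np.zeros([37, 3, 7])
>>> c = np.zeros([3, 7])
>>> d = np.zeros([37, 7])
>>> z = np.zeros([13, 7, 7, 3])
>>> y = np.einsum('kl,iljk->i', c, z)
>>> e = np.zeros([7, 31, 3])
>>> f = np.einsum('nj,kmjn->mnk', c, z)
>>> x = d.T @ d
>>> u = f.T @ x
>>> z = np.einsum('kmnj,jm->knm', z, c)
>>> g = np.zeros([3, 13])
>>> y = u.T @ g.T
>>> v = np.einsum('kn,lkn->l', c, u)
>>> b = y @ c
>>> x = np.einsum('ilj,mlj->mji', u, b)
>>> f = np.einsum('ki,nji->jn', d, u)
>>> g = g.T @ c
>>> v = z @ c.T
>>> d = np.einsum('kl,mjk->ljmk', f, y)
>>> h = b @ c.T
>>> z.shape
(13, 7, 7)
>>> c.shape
(3, 7)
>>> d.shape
(13, 3, 7, 3)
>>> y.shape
(7, 3, 3)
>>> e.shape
(7, 31, 3)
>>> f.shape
(3, 13)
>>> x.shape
(7, 7, 13)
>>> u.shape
(13, 3, 7)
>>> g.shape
(13, 7)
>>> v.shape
(13, 7, 3)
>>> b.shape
(7, 3, 7)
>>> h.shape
(7, 3, 3)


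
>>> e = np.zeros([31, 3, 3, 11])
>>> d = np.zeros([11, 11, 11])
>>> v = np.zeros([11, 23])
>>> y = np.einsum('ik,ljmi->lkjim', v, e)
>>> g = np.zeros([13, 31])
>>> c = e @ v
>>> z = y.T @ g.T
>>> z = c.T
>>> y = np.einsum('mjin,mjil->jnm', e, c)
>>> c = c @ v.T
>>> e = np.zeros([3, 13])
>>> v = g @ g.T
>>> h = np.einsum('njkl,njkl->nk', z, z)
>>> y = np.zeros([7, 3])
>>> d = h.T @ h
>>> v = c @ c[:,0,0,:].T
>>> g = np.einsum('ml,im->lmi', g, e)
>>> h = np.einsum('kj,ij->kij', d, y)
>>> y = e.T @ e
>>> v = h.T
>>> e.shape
(3, 13)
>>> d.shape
(3, 3)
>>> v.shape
(3, 7, 3)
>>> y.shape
(13, 13)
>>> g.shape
(31, 13, 3)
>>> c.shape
(31, 3, 3, 11)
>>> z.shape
(23, 3, 3, 31)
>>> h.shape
(3, 7, 3)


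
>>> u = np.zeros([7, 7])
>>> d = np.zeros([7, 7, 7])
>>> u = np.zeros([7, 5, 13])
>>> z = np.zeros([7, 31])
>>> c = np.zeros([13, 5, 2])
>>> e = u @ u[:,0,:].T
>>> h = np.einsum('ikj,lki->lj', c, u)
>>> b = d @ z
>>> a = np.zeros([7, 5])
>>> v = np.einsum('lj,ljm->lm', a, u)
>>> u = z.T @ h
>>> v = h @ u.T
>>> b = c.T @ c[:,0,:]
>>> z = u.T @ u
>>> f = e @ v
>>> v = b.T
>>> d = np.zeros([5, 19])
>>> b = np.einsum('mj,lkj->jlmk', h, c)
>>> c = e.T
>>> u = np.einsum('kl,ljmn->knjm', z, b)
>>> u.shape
(2, 5, 13, 7)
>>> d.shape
(5, 19)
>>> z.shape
(2, 2)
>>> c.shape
(7, 5, 7)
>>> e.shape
(7, 5, 7)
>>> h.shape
(7, 2)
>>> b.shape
(2, 13, 7, 5)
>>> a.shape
(7, 5)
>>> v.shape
(2, 5, 2)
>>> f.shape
(7, 5, 31)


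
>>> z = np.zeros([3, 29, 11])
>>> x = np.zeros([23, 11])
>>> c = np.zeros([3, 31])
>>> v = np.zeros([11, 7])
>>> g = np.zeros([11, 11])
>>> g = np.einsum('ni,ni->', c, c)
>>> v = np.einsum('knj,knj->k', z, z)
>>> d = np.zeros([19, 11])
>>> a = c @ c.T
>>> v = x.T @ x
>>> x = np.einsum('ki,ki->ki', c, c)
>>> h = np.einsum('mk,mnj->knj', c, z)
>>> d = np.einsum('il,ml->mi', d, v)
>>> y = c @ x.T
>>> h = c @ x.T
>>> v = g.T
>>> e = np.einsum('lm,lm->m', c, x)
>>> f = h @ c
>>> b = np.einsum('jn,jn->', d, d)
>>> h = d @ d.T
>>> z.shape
(3, 29, 11)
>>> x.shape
(3, 31)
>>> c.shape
(3, 31)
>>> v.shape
()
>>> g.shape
()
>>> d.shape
(11, 19)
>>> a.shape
(3, 3)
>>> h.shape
(11, 11)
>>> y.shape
(3, 3)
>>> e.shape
(31,)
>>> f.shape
(3, 31)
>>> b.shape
()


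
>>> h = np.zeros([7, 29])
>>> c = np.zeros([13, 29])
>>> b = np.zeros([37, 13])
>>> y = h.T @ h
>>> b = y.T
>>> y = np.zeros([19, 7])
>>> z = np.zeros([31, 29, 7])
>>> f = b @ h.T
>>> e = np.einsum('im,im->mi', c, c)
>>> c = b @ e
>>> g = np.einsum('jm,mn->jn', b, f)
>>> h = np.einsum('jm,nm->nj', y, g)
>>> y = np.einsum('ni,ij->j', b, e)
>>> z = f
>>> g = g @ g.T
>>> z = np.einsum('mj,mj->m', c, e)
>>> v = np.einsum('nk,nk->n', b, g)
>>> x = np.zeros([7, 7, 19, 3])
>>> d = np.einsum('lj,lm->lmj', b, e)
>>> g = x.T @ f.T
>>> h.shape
(29, 19)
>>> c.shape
(29, 13)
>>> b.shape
(29, 29)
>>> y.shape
(13,)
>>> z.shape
(29,)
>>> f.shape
(29, 7)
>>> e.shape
(29, 13)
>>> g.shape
(3, 19, 7, 29)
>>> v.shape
(29,)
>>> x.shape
(7, 7, 19, 3)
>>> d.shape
(29, 13, 29)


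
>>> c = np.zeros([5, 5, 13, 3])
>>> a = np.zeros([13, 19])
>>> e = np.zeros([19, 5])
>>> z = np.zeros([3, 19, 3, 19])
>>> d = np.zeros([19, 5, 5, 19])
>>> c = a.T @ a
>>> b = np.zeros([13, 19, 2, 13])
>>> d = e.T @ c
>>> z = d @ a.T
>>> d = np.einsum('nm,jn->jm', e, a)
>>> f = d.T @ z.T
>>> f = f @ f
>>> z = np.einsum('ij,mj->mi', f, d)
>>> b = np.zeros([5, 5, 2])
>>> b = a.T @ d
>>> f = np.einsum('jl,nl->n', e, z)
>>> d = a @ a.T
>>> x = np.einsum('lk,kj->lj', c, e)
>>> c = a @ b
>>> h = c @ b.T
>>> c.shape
(13, 5)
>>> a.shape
(13, 19)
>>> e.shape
(19, 5)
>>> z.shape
(13, 5)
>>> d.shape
(13, 13)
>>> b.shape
(19, 5)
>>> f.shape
(13,)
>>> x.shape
(19, 5)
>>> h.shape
(13, 19)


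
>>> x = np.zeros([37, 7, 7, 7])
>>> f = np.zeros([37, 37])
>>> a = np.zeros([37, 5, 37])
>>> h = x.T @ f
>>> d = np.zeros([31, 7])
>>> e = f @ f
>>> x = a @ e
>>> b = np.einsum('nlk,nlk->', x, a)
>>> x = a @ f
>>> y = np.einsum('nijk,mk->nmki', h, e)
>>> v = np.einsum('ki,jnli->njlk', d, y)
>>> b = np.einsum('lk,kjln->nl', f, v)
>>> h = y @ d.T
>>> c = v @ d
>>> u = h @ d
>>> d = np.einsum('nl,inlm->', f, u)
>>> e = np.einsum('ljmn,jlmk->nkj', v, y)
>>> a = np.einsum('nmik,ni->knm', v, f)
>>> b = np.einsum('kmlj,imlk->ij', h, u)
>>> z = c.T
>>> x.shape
(37, 5, 37)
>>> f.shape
(37, 37)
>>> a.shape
(31, 37, 7)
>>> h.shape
(7, 37, 37, 31)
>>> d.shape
()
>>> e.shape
(31, 7, 7)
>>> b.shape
(7, 31)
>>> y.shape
(7, 37, 37, 7)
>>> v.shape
(37, 7, 37, 31)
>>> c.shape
(37, 7, 37, 7)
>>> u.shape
(7, 37, 37, 7)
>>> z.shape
(7, 37, 7, 37)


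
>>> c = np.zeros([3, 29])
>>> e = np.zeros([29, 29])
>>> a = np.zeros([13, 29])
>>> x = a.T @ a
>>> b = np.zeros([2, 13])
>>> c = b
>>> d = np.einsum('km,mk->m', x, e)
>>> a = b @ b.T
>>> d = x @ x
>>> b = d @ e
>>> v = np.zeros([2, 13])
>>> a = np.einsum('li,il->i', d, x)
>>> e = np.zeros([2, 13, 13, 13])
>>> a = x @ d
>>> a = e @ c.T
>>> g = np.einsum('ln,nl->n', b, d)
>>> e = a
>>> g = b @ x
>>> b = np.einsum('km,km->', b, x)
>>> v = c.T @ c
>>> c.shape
(2, 13)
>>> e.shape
(2, 13, 13, 2)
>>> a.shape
(2, 13, 13, 2)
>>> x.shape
(29, 29)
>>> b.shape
()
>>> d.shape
(29, 29)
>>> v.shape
(13, 13)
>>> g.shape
(29, 29)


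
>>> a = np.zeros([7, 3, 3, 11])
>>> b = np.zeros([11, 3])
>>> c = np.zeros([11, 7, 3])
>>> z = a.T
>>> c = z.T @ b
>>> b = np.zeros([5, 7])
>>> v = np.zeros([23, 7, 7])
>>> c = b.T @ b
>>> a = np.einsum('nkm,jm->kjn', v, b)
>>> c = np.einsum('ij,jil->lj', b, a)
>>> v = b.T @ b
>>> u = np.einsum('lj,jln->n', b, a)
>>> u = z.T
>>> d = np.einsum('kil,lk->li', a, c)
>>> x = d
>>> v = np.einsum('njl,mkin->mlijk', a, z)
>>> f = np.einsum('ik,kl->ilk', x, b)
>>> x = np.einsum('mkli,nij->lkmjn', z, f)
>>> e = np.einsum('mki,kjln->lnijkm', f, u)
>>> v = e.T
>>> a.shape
(7, 5, 23)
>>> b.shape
(5, 7)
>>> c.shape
(23, 7)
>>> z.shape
(11, 3, 3, 7)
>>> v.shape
(23, 7, 3, 5, 11, 3)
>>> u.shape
(7, 3, 3, 11)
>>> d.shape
(23, 5)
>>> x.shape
(3, 3, 11, 5, 23)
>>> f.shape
(23, 7, 5)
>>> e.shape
(3, 11, 5, 3, 7, 23)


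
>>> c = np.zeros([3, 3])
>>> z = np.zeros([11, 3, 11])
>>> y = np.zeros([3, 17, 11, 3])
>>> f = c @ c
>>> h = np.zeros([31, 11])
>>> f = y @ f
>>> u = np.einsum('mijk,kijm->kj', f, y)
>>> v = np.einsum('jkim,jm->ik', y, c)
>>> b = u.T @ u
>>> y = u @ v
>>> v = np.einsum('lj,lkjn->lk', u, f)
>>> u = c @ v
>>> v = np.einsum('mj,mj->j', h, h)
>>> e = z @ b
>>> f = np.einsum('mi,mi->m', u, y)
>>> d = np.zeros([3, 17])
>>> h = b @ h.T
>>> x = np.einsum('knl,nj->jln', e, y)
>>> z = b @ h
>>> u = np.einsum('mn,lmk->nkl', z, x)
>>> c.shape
(3, 3)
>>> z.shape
(11, 31)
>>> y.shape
(3, 17)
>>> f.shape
(3,)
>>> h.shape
(11, 31)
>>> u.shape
(31, 3, 17)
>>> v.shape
(11,)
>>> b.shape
(11, 11)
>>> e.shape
(11, 3, 11)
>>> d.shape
(3, 17)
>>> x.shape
(17, 11, 3)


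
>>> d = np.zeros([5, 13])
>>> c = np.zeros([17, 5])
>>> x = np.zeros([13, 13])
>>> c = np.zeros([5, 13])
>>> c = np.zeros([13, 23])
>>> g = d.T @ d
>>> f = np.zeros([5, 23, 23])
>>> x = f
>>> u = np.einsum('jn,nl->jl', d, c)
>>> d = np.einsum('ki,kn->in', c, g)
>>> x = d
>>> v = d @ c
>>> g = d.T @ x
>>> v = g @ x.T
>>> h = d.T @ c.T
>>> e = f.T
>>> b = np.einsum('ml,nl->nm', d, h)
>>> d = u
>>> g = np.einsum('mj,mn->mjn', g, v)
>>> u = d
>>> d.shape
(5, 23)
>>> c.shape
(13, 23)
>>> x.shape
(23, 13)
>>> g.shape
(13, 13, 23)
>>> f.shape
(5, 23, 23)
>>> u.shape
(5, 23)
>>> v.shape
(13, 23)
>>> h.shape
(13, 13)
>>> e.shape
(23, 23, 5)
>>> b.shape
(13, 23)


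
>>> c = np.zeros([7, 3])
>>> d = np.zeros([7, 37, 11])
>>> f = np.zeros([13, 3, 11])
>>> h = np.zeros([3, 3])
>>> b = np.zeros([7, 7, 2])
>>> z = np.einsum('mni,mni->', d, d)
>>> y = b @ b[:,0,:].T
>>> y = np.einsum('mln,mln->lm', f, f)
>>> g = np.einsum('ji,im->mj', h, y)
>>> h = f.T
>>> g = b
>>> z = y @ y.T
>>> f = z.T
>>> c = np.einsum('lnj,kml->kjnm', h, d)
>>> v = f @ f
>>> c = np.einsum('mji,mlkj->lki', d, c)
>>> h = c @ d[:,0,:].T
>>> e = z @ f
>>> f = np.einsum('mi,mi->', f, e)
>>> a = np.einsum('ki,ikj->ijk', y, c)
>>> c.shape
(13, 3, 11)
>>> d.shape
(7, 37, 11)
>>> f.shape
()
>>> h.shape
(13, 3, 7)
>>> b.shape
(7, 7, 2)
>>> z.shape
(3, 3)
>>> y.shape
(3, 13)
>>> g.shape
(7, 7, 2)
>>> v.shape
(3, 3)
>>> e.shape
(3, 3)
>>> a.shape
(13, 11, 3)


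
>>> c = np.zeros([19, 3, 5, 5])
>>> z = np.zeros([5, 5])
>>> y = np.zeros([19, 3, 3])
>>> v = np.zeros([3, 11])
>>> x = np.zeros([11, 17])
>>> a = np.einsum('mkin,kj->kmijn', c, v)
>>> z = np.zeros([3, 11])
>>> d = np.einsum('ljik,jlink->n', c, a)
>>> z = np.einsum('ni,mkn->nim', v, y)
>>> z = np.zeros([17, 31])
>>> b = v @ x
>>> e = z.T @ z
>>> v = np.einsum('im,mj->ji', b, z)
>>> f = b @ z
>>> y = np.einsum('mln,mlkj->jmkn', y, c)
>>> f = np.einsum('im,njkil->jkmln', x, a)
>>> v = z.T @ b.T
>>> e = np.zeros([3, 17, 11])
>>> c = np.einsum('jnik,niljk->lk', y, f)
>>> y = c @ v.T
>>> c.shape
(17, 3)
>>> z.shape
(17, 31)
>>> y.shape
(17, 31)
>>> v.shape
(31, 3)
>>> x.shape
(11, 17)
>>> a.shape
(3, 19, 5, 11, 5)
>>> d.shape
(11,)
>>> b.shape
(3, 17)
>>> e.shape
(3, 17, 11)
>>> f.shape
(19, 5, 17, 5, 3)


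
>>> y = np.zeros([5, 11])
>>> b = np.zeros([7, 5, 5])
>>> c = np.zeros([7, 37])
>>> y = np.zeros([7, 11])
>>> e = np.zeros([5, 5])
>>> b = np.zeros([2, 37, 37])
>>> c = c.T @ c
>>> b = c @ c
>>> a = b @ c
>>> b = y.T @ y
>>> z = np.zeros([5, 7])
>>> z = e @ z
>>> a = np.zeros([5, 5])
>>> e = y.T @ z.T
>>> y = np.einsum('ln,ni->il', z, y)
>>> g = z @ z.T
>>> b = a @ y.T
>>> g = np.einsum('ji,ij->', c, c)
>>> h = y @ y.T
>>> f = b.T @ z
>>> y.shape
(11, 5)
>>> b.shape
(5, 11)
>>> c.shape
(37, 37)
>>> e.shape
(11, 5)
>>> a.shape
(5, 5)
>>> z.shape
(5, 7)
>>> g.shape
()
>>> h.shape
(11, 11)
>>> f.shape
(11, 7)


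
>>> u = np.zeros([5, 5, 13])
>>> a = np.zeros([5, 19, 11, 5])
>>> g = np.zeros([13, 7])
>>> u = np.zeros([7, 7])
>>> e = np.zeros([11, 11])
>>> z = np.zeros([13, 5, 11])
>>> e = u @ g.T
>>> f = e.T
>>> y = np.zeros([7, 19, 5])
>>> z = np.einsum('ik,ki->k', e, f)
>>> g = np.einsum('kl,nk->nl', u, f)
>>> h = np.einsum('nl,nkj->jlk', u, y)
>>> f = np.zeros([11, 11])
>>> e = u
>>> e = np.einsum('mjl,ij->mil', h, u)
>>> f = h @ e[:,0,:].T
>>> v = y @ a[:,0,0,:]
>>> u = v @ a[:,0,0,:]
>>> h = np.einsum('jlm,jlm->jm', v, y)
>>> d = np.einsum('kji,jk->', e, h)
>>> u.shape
(7, 19, 5)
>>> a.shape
(5, 19, 11, 5)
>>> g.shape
(13, 7)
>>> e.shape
(5, 7, 19)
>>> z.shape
(13,)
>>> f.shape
(5, 7, 5)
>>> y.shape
(7, 19, 5)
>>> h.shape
(7, 5)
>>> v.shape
(7, 19, 5)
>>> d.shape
()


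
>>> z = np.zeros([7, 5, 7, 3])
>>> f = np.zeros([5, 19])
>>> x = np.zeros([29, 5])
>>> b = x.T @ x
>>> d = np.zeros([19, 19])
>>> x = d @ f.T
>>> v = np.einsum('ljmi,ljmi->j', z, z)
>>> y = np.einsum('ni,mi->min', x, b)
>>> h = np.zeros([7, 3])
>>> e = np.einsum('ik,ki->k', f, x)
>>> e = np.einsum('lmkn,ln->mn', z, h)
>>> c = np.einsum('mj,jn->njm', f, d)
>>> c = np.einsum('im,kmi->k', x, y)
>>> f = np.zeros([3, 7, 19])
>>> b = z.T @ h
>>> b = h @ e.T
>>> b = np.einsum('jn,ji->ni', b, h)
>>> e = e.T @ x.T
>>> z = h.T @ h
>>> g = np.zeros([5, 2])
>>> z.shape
(3, 3)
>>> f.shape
(3, 7, 19)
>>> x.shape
(19, 5)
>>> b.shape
(5, 3)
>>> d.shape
(19, 19)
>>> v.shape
(5,)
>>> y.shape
(5, 5, 19)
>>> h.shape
(7, 3)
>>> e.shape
(3, 19)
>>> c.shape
(5,)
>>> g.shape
(5, 2)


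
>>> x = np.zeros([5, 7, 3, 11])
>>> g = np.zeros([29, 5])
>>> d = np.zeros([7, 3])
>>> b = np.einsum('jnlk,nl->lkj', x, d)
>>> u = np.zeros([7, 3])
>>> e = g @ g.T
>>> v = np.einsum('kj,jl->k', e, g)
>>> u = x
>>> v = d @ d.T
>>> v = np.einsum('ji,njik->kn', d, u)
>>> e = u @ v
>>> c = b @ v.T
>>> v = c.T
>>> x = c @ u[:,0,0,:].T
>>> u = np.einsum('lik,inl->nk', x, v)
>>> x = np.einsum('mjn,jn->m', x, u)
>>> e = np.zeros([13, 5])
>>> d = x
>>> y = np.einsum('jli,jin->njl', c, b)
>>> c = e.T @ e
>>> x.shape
(3,)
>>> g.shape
(29, 5)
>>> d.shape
(3,)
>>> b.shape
(3, 11, 5)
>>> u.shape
(11, 5)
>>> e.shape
(13, 5)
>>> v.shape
(11, 11, 3)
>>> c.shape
(5, 5)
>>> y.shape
(5, 3, 11)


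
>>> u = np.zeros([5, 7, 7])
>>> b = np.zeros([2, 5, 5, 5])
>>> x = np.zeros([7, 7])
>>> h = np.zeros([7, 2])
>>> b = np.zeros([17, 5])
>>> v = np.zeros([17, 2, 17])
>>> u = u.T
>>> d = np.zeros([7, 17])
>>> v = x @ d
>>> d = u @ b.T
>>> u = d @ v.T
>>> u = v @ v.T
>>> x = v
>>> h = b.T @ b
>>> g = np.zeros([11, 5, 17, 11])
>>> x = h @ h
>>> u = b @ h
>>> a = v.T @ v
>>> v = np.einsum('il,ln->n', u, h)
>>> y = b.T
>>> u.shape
(17, 5)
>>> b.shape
(17, 5)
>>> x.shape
(5, 5)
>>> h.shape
(5, 5)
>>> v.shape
(5,)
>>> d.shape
(7, 7, 17)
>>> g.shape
(11, 5, 17, 11)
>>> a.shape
(17, 17)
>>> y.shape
(5, 17)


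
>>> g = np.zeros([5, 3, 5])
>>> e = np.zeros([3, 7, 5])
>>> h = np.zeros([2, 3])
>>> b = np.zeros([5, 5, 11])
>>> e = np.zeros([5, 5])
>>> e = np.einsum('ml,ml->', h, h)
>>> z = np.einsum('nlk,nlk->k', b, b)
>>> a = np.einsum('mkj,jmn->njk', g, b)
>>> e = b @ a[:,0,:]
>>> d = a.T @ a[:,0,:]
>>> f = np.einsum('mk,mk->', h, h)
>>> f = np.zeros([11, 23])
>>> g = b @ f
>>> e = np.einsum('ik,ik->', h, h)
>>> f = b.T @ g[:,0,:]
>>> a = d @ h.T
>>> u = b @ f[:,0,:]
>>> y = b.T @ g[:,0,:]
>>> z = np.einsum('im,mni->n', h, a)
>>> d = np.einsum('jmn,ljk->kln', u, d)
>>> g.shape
(5, 5, 23)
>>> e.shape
()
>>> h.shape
(2, 3)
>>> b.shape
(5, 5, 11)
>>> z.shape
(5,)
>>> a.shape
(3, 5, 2)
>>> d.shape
(3, 3, 23)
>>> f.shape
(11, 5, 23)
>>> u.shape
(5, 5, 23)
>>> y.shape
(11, 5, 23)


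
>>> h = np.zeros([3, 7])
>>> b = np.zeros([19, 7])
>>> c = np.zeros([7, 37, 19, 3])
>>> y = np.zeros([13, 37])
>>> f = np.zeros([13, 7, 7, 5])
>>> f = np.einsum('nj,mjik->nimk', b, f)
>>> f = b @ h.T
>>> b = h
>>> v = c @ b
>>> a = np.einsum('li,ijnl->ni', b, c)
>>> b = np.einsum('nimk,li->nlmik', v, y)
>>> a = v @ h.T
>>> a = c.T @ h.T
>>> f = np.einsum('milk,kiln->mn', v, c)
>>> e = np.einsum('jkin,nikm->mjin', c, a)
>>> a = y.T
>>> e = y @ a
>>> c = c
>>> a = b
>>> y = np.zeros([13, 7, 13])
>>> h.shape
(3, 7)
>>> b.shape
(7, 13, 19, 37, 7)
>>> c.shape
(7, 37, 19, 3)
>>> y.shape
(13, 7, 13)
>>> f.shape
(7, 3)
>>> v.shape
(7, 37, 19, 7)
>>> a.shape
(7, 13, 19, 37, 7)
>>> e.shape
(13, 13)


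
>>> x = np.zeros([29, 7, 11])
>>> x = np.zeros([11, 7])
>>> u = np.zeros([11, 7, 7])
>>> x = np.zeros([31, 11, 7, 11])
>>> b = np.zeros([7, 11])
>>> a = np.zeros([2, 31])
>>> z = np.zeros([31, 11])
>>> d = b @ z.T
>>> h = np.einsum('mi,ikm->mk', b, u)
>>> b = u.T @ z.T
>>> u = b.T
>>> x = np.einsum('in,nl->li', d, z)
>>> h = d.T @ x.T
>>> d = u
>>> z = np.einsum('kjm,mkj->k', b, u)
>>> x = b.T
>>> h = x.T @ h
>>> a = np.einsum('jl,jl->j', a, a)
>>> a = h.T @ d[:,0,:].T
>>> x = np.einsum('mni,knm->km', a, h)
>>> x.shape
(7, 11)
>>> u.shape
(31, 7, 7)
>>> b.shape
(7, 7, 31)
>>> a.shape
(11, 7, 31)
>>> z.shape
(7,)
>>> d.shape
(31, 7, 7)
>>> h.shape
(7, 7, 11)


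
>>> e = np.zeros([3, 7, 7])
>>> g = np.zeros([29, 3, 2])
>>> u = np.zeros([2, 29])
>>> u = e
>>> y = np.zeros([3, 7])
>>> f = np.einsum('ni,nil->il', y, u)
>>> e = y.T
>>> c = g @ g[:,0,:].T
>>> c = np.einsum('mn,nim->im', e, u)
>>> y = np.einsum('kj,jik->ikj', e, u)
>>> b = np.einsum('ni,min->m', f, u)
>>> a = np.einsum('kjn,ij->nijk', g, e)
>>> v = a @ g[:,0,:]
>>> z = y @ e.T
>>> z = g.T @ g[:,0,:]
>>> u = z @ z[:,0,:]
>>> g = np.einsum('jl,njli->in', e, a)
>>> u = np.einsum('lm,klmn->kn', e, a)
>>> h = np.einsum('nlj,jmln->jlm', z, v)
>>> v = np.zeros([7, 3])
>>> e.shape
(7, 3)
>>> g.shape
(29, 2)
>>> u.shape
(2, 29)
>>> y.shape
(7, 7, 3)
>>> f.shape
(7, 7)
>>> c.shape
(7, 7)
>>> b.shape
(3,)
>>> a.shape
(2, 7, 3, 29)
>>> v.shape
(7, 3)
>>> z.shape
(2, 3, 2)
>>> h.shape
(2, 3, 7)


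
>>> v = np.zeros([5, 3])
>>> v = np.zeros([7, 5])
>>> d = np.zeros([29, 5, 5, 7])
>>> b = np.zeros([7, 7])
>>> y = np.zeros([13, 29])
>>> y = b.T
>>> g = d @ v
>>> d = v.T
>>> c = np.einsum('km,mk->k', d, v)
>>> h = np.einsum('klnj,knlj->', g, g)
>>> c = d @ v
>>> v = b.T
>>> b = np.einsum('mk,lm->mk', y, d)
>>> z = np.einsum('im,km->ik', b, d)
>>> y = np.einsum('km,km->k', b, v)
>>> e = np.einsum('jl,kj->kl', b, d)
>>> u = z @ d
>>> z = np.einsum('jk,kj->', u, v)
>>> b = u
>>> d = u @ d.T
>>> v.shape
(7, 7)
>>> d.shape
(7, 5)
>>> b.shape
(7, 7)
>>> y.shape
(7,)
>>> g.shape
(29, 5, 5, 5)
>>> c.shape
(5, 5)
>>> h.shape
()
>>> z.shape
()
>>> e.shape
(5, 7)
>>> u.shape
(7, 7)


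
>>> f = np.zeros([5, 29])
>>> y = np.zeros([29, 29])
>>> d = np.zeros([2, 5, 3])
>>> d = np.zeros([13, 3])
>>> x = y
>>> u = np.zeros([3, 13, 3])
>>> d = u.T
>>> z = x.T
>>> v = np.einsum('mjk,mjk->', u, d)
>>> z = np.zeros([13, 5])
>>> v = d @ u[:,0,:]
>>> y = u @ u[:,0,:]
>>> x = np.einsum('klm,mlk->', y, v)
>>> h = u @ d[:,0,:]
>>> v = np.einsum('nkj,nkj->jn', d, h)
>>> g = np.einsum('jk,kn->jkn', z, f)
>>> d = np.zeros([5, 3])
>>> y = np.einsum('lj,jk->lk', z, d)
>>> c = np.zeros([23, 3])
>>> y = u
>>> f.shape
(5, 29)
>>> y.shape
(3, 13, 3)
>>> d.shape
(5, 3)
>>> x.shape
()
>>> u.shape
(3, 13, 3)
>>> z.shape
(13, 5)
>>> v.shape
(3, 3)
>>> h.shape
(3, 13, 3)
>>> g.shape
(13, 5, 29)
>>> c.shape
(23, 3)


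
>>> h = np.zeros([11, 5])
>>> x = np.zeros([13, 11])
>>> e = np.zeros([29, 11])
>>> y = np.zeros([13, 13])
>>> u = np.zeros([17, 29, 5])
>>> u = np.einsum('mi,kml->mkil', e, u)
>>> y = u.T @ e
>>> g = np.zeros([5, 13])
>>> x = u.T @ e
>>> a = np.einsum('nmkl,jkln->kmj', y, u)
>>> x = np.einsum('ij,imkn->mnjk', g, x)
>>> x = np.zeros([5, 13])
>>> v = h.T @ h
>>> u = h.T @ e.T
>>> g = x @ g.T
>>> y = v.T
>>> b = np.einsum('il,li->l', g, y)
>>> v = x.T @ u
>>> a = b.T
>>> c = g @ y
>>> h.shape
(11, 5)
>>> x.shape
(5, 13)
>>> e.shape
(29, 11)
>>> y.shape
(5, 5)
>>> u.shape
(5, 29)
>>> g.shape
(5, 5)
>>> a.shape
(5,)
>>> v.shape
(13, 29)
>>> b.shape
(5,)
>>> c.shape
(5, 5)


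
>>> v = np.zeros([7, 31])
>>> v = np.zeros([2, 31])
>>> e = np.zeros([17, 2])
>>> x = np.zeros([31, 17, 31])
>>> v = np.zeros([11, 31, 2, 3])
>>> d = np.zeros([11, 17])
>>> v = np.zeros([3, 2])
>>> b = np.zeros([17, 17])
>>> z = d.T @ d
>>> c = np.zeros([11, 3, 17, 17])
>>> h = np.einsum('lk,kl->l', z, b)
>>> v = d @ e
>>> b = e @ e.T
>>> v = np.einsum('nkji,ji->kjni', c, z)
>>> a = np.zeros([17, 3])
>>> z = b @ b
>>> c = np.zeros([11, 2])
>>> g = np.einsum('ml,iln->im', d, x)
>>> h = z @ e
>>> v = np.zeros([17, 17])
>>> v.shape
(17, 17)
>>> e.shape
(17, 2)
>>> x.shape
(31, 17, 31)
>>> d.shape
(11, 17)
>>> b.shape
(17, 17)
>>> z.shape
(17, 17)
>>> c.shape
(11, 2)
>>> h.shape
(17, 2)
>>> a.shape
(17, 3)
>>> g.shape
(31, 11)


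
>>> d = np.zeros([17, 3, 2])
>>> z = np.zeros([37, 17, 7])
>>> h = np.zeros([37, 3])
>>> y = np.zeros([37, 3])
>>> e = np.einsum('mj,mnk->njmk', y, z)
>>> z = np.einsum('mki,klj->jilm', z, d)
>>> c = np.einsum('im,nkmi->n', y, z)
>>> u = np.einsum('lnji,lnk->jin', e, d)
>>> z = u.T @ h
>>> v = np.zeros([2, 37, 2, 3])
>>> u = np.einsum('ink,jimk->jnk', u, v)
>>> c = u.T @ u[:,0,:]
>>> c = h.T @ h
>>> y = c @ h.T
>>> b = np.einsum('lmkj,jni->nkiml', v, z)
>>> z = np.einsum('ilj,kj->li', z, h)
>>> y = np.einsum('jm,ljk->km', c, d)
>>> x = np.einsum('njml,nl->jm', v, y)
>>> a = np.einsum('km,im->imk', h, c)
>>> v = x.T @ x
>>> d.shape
(17, 3, 2)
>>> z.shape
(7, 3)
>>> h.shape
(37, 3)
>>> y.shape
(2, 3)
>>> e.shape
(17, 3, 37, 7)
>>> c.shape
(3, 3)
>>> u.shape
(2, 7, 3)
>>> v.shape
(2, 2)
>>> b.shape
(7, 2, 3, 37, 2)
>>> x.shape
(37, 2)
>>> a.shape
(3, 3, 37)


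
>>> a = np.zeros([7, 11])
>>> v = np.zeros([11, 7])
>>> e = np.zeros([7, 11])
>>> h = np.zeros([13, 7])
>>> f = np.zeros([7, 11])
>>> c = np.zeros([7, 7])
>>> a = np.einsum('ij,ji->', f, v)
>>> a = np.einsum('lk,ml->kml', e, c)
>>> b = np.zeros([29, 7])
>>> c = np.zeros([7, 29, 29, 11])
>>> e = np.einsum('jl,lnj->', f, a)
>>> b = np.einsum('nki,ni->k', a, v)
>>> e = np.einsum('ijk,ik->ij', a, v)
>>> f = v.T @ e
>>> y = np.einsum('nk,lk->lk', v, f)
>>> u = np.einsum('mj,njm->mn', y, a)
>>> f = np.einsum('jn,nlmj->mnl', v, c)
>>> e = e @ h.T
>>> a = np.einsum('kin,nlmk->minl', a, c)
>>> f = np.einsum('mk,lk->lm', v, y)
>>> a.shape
(29, 7, 7, 29)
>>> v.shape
(11, 7)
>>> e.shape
(11, 13)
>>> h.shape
(13, 7)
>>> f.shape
(7, 11)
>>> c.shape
(7, 29, 29, 11)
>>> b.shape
(7,)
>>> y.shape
(7, 7)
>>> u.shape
(7, 11)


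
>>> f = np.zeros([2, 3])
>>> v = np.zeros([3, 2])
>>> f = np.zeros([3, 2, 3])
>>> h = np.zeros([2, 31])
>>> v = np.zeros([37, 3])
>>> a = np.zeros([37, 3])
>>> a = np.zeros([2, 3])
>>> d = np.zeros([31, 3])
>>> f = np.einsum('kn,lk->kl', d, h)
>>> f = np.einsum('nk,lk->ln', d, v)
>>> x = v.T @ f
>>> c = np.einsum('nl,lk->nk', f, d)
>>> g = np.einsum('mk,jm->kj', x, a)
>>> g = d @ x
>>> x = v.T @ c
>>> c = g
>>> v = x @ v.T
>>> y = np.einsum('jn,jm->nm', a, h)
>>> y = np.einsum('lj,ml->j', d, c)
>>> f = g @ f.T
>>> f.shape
(31, 37)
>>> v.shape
(3, 37)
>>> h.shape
(2, 31)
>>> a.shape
(2, 3)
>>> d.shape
(31, 3)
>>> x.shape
(3, 3)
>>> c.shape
(31, 31)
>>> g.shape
(31, 31)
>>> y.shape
(3,)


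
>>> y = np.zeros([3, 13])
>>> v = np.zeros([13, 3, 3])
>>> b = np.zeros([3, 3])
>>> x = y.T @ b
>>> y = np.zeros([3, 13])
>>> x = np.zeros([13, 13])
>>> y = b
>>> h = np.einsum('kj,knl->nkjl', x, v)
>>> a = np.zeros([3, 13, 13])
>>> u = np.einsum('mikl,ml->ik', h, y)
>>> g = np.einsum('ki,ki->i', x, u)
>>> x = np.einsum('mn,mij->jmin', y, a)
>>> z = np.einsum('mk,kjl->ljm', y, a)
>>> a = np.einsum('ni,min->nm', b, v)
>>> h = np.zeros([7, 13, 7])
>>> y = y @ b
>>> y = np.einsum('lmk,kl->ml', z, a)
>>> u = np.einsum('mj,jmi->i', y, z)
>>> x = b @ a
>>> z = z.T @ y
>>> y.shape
(13, 13)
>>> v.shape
(13, 3, 3)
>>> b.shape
(3, 3)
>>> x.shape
(3, 13)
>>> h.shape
(7, 13, 7)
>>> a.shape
(3, 13)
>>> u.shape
(3,)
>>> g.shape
(13,)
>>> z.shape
(3, 13, 13)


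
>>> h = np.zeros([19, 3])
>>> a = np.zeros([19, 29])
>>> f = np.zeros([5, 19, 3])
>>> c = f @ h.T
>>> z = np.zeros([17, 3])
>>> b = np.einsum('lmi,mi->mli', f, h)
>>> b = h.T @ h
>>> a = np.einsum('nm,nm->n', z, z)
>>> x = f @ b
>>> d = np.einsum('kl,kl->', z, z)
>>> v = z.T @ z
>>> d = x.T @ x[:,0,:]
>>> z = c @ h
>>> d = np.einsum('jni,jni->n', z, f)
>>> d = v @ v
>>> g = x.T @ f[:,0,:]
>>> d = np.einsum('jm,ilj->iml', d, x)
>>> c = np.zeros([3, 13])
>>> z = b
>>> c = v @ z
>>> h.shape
(19, 3)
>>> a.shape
(17,)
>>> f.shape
(5, 19, 3)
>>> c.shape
(3, 3)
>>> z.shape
(3, 3)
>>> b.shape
(3, 3)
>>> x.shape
(5, 19, 3)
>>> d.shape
(5, 3, 19)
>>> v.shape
(3, 3)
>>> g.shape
(3, 19, 3)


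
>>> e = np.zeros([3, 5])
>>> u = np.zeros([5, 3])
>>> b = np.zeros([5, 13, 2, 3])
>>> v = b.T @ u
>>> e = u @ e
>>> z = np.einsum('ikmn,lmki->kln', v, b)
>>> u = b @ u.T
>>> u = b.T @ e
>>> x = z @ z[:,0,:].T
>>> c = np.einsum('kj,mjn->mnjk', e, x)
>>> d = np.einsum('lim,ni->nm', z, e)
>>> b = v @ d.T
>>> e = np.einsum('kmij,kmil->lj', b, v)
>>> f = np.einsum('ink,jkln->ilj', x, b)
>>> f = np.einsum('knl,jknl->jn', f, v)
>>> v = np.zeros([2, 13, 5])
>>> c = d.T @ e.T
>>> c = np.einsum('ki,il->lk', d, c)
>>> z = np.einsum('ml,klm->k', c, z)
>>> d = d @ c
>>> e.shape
(3, 5)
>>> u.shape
(3, 2, 13, 5)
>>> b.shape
(3, 2, 13, 5)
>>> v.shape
(2, 13, 5)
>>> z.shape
(2,)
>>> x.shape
(2, 5, 2)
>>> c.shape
(3, 5)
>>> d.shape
(5, 5)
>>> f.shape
(3, 13)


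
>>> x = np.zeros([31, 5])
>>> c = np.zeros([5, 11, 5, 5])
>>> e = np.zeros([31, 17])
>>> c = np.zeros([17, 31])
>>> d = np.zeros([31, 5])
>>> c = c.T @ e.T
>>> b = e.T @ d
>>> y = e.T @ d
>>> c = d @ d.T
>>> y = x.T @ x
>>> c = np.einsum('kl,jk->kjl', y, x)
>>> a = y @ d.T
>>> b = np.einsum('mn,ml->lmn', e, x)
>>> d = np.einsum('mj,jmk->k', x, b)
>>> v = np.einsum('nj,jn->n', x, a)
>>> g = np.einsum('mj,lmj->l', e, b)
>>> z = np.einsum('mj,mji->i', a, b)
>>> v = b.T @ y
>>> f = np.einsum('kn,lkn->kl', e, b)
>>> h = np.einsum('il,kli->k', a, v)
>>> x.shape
(31, 5)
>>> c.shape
(5, 31, 5)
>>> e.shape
(31, 17)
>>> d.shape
(17,)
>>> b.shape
(5, 31, 17)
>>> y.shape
(5, 5)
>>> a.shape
(5, 31)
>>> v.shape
(17, 31, 5)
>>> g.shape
(5,)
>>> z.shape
(17,)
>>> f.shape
(31, 5)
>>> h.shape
(17,)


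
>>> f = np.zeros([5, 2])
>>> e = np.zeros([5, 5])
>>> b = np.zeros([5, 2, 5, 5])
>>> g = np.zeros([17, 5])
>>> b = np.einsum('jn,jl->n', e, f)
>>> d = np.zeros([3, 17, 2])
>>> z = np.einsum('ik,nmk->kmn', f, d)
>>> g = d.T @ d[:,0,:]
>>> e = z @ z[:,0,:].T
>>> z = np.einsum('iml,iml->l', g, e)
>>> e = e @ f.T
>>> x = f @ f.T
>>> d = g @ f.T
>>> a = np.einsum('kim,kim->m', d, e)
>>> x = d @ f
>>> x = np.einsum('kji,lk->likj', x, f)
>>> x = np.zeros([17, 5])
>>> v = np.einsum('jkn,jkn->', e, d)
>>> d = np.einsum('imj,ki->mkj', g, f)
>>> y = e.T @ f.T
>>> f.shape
(5, 2)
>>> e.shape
(2, 17, 5)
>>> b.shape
(5,)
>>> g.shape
(2, 17, 2)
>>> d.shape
(17, 5, 2)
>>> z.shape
(2,)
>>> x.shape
(17, 5)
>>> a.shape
(5,)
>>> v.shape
()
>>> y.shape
(5, 17, 5)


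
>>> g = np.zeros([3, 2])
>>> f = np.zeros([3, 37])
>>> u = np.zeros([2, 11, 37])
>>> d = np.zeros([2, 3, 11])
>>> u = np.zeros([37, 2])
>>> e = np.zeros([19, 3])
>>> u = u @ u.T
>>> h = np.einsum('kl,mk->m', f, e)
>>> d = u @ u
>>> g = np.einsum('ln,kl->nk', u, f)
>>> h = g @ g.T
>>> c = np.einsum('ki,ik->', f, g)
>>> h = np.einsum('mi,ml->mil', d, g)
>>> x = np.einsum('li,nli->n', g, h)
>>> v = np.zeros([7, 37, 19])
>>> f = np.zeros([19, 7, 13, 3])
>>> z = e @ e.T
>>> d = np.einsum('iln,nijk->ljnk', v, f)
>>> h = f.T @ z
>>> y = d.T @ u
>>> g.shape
(37, 3)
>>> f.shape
(19, 7, 13, 3)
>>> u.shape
(37, 37)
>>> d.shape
(37, 13, 19, 3)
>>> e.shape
(19, 3)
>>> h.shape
(3, 13, 7, 19)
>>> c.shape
()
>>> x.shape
(37,)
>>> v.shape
(7, 37, 19)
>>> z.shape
(19, 19)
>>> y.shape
(3, 19, 13, 37)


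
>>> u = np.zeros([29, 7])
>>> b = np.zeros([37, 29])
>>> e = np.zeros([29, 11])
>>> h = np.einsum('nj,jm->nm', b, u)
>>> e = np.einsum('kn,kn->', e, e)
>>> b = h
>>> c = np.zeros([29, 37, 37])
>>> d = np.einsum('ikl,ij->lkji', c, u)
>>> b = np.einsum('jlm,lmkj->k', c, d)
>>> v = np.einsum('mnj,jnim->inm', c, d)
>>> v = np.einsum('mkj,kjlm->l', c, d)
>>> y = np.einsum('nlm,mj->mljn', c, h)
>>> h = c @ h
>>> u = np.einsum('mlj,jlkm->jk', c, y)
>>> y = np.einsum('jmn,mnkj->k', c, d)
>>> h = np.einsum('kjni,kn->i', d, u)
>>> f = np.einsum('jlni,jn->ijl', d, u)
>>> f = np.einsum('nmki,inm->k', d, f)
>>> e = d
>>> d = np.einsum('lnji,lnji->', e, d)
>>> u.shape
(37, 7)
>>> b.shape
(7,)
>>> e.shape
(37, 37, 7, 29)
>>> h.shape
(29,)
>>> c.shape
(29, 37, 37)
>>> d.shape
()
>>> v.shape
(7,)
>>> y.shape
(7,)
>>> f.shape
(7,)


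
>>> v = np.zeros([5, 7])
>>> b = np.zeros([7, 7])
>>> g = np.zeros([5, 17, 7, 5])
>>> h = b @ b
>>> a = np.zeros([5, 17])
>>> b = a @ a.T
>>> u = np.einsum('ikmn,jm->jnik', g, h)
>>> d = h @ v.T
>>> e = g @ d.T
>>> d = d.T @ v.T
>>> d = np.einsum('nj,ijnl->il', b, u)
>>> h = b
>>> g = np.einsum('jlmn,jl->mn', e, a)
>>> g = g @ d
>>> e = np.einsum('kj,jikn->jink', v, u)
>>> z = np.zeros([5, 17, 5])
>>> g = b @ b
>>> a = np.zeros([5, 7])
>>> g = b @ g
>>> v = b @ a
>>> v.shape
(5, 7)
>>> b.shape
(5, 5)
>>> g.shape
(5, 5)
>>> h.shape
(5, 5)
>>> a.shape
(5, 7)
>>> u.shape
(7, 5, 5, 17)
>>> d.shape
(7, 17)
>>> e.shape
(7, 5, 17, 5)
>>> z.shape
(5, 17, 5)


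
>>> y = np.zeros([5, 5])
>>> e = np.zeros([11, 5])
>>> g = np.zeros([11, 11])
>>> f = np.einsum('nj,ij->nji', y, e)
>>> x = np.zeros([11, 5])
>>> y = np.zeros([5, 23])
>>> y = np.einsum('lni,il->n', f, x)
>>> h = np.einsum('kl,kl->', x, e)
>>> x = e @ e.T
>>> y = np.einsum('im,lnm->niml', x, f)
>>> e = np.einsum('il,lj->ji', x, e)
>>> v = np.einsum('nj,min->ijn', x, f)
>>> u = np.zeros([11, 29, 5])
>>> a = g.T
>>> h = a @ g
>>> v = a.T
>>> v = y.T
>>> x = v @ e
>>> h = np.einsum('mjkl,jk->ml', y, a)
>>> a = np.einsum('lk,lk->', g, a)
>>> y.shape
(5, 11, 11, 5)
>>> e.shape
(5, 11)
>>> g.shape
(11, 11)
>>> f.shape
(5, 5, 11)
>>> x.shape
(5, 11, 11, 11)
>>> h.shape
(5, 5)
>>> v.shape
(5, 11, 11, 5)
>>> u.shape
(11, 29, 5)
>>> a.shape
()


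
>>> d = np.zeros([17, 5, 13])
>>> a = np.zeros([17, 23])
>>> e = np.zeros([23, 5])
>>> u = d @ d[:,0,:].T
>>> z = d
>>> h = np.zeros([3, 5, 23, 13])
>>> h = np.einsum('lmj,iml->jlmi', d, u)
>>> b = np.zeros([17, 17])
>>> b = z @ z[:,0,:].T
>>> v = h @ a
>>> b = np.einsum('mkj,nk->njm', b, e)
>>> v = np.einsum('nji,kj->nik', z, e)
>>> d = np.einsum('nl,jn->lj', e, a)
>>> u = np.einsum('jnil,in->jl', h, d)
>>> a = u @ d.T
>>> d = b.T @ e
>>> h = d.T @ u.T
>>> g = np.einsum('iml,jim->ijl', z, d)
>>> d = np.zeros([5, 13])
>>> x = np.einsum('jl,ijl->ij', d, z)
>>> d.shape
(5, 13)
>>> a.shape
(13, 5)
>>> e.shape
(23, 5)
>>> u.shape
(13, 17)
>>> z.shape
(17, 5, 13)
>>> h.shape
(5, 17, 13)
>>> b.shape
(23, 17, 17)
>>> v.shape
(17, 13, 23)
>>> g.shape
(17, 17, 13)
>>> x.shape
(17, 5)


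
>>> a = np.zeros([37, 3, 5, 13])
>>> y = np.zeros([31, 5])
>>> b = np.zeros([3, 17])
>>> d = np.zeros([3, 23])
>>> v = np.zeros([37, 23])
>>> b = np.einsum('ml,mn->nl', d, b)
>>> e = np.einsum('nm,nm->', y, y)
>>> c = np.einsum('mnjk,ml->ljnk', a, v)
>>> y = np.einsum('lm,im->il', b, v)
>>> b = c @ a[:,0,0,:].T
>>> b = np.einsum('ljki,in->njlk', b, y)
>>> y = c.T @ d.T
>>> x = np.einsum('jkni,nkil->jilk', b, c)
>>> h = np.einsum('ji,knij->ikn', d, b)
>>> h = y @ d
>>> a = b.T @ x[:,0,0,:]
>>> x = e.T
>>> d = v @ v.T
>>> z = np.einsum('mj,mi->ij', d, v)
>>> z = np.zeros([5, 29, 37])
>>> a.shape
(3, 23, 5, 5)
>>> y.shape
(13, 3, 5, 3)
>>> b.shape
(17, 5, 23, 3)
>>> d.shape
(37, 37)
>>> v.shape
(37, 23)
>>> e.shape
()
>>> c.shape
(23, 5, 3, 13)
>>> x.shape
()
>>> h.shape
(13, 3, 5, 23)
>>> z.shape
(5, 29, 37)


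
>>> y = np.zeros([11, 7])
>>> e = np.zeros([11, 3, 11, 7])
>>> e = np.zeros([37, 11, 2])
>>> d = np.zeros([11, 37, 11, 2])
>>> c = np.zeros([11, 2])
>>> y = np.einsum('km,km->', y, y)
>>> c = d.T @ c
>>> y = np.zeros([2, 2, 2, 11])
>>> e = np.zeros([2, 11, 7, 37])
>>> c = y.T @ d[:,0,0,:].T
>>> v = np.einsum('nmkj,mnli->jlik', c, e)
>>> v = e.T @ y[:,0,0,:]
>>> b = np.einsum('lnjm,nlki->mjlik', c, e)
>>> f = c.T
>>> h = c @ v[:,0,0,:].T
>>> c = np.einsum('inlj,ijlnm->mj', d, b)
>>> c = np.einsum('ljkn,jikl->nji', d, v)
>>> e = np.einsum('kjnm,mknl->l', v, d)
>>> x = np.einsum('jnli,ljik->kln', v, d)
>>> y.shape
(2, 2, 2, 11)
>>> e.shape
(2,)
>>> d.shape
(11, 37, 11, 2)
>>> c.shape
(2, 37, 7)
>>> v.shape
(37, 7, 11, 11)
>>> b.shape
(11, 2, 11, 37, 7)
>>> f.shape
(11, 2, 2, 11)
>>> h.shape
(11, 2, 2, 37)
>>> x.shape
(2, 11, 7)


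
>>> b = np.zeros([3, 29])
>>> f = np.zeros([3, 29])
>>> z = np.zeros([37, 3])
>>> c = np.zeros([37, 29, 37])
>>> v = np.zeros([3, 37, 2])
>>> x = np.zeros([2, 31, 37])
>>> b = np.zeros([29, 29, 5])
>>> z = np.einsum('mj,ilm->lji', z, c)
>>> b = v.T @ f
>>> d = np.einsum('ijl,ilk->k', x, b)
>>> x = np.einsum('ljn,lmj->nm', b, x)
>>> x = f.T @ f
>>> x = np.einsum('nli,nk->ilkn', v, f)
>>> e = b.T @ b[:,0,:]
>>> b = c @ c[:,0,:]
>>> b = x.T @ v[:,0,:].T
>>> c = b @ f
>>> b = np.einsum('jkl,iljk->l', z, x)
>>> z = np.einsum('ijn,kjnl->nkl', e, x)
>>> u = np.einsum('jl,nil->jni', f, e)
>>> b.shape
(37,)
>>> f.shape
(3, 29)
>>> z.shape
(29, 2, 3)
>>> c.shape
(3, 29, 37, 29)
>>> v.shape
(3, 37, 2)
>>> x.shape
(2, 37, 29, 3)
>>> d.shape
(29,)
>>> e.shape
(29, 37, 29)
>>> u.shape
(3, 29, 37)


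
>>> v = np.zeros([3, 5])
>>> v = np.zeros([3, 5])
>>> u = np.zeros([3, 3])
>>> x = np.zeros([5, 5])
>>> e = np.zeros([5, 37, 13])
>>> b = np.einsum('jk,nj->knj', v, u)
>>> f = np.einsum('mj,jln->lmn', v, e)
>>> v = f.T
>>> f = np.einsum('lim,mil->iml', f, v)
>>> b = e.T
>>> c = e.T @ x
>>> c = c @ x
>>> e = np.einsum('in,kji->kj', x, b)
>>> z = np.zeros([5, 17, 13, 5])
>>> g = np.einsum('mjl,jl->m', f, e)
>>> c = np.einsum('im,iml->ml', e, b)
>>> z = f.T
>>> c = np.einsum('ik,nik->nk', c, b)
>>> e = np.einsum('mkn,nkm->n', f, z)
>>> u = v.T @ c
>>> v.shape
(13, 3, 37)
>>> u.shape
(37, 3, 5)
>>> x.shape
(5, 5)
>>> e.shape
(37,)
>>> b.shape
(13, 37, 5)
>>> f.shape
(3, 13, 37)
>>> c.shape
(13, 5)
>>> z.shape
(37, 13, 3)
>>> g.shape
(3,)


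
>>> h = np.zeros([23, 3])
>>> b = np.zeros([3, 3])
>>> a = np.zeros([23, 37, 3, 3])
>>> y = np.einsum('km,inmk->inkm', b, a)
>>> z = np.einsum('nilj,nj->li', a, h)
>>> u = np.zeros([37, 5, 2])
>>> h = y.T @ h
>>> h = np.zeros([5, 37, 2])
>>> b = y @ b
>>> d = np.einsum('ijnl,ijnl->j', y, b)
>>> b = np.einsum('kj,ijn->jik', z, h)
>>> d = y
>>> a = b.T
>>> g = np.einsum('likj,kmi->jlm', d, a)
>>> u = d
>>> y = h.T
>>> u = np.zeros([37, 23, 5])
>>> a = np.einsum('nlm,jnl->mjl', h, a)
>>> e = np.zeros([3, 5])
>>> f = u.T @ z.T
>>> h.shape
(5, 37, 2)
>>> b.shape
(37, 5, 3)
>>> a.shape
(2, 3, 37)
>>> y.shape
(2, 37, 5)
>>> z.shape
(3, 37)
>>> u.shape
(37, 23, 5)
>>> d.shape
(23, 37, 3, 3)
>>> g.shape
(3, 23, 5)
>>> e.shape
(3, 5)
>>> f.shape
(5, 23, 3)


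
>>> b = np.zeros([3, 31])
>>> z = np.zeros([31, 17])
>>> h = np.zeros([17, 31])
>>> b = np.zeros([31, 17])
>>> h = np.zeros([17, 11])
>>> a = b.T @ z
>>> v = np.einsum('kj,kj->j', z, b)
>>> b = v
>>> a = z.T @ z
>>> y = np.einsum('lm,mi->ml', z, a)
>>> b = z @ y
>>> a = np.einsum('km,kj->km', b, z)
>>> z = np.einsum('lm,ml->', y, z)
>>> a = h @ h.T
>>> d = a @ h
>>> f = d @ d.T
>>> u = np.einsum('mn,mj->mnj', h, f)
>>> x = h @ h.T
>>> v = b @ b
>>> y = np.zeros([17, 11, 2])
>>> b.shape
(31, 31)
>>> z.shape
()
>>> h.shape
(17, 11)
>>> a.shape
(17, 17)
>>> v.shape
(31, 31)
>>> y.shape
(17, 11, 2)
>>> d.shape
(17, 11)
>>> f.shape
(17, 17)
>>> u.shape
(17, 11, 17)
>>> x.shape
(17, 17)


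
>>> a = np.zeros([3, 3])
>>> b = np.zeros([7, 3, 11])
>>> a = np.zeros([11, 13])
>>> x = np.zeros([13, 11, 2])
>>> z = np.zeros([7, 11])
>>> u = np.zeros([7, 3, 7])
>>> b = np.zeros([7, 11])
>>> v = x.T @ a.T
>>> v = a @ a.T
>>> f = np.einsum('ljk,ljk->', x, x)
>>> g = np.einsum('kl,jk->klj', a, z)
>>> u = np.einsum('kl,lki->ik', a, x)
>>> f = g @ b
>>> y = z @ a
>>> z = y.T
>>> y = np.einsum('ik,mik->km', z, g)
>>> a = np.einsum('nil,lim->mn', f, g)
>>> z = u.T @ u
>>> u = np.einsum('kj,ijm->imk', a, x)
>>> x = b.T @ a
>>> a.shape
(7, 11)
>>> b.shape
(7, 11)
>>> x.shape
(11, 11)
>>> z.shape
(11, 11)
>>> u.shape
(13, 2, 7)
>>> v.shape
(11, 11)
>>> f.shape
(11, 13, 11)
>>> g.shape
(11, 13, 7)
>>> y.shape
(7, 11)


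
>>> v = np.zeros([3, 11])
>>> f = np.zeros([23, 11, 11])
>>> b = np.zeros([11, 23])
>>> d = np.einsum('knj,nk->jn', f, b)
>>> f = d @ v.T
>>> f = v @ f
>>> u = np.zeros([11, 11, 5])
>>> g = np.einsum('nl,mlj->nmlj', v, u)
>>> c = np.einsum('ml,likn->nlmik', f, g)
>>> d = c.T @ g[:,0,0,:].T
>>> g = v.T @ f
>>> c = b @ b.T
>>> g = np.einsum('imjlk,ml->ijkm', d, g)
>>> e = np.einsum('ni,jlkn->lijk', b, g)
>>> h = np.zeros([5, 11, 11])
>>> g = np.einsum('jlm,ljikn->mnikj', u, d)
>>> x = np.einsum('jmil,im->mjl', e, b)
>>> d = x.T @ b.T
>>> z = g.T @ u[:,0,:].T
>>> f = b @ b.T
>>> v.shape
(3, 11)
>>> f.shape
(11, 11)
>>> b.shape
(11, 23)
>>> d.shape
(3, 3, 11)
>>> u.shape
(11, 11, 5)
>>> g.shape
(5, 3, 3, 3, 11)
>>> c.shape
(11, 11)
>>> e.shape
(3, 23, 11, 3)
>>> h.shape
(5, 11, 11)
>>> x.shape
(23, 3, 3)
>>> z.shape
(11, 3, 3, 3, 11)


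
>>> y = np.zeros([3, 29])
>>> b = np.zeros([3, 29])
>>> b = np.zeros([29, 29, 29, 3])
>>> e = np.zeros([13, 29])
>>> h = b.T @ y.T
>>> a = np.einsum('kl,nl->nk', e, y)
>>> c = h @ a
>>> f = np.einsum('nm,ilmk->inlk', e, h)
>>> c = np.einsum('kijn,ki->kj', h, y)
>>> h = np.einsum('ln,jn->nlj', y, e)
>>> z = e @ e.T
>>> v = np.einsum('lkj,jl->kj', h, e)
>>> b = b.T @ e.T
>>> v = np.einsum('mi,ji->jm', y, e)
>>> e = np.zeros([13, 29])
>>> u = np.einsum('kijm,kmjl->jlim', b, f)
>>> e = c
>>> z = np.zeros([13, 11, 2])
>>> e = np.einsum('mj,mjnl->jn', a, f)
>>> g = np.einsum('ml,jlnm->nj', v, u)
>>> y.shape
(3, 29)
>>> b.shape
(3, 29, 29, 13)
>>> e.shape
(13, 29)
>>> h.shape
(29, 3, 13)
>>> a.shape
(3, 13)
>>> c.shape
(3, 29)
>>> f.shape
(3, 13, 29, 3)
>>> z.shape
(13, 11, 2)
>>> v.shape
(13, 3)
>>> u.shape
(29, 3, 29, 13)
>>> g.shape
(29, 29)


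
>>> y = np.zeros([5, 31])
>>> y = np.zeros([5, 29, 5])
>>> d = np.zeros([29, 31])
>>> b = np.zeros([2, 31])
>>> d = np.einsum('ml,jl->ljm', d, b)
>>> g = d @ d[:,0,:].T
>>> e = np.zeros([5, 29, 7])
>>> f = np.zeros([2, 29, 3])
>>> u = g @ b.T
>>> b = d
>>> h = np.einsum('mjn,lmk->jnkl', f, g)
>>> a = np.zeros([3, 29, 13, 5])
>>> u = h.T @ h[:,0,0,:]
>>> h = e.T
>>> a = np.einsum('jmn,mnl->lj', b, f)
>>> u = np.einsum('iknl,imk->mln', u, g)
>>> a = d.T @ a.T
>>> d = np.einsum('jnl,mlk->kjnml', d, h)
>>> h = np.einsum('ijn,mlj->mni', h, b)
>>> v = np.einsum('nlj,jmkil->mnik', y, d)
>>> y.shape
(5, 29, 5)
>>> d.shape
(5, 31, 2, 7, 29)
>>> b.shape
(31, 2, 29)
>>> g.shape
(31, 2, 31)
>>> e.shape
(5, 29, 7)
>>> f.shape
(2, 29, 3)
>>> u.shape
(2, 31, 3)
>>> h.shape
(31, 5, 7)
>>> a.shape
(29, 2, 3)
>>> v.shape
(31, 5, 7, 2)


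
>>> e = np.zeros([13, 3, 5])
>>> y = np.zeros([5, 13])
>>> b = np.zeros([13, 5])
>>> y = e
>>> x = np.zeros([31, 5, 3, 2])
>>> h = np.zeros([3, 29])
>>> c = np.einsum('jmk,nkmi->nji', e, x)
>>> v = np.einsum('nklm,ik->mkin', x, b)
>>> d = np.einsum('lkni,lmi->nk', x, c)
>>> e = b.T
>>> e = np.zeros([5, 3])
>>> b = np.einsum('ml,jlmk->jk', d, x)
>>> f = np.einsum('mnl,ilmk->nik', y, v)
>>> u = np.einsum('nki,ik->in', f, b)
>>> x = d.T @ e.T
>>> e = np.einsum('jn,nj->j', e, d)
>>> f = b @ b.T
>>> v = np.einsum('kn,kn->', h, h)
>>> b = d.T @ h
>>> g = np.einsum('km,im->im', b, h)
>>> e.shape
(5,)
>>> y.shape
(13, 3, 5)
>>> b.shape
(5, 29)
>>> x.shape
(5, 5)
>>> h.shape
(3, 29)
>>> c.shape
(31, 13, 2)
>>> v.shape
()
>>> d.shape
(3, 5)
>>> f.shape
(31, 31)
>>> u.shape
(31, 3)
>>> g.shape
(3, 29)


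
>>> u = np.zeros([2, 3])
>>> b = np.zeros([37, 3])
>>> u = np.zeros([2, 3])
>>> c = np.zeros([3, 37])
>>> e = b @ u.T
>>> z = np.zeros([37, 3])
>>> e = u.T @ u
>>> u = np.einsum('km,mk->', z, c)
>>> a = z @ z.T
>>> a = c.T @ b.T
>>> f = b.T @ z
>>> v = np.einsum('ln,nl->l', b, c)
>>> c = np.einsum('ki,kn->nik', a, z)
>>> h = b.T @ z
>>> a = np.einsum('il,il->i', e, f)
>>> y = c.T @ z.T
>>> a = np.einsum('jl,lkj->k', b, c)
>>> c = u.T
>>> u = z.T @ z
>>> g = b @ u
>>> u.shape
(3, 3)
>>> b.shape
(37, 3)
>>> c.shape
()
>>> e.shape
(3, 3)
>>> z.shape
(37, 3)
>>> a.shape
(37,)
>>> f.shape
(3, 3)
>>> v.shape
(37,)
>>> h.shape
(3, 3)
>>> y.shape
(37, 37, 37)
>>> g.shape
(37, 3)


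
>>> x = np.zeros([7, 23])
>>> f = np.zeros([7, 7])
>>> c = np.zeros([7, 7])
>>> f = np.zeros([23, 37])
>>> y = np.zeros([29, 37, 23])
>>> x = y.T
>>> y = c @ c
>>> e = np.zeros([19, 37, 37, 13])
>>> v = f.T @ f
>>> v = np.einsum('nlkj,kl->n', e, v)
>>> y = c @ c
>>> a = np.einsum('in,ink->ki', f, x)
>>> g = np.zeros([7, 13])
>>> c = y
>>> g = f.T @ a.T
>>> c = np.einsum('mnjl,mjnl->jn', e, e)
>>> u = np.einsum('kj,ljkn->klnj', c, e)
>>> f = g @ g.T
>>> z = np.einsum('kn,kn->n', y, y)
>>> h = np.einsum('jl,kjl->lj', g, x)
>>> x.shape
(23, 37, 29)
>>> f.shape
(37, 37)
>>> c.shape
(37, 37)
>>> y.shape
(7, 7)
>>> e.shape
(19, 37, 37, 13)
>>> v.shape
(19,)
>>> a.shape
(29, 23)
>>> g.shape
(37, 29)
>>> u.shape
(37, 19, 13, 37)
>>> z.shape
(7,)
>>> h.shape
(29, 37)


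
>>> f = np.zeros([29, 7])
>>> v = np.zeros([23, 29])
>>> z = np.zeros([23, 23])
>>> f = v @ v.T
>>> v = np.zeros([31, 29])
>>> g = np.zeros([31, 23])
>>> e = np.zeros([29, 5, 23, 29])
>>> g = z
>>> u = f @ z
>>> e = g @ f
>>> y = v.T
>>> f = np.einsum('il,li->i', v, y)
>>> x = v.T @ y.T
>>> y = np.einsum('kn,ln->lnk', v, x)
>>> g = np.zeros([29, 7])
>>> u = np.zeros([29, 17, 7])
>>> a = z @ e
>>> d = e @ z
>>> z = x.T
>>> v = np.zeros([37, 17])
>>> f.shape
(31,)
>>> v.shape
(37, 17)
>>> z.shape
(29, 29)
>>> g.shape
(29, 7)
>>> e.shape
(23, 23)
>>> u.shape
(29, 17, 7)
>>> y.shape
(29, 29, 31)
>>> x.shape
(29, 29)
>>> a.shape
(23, 23)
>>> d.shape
(23, 23)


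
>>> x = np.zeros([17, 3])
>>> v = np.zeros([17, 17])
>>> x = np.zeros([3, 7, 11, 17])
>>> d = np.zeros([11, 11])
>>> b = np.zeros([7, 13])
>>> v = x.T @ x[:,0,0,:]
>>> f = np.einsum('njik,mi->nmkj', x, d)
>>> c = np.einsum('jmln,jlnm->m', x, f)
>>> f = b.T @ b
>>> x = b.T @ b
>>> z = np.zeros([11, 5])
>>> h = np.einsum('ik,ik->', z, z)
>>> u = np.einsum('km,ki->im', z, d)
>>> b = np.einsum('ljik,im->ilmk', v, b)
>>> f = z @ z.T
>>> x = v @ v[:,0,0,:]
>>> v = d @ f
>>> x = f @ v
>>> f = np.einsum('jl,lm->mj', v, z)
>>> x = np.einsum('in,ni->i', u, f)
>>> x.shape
(11,)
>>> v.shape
(11, 11)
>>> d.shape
(11, 11)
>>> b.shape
(7, 17, 13, 17)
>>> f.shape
(5, 11)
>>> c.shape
(7,)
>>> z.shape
(11, 5)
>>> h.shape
()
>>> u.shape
(11, 5)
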